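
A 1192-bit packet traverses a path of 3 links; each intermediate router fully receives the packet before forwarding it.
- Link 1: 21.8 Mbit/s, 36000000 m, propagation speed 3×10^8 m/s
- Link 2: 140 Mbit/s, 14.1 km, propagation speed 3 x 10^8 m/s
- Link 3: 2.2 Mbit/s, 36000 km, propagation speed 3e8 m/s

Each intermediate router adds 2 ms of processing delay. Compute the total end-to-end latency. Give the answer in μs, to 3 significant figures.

Transmission delays (L/R per hop): 54.6789, 8.51429, 541.818 μs; sum = 605.011 μs.
Propagation delays (d/s per hop): 120000, 47, 120000 μs; sum = 240047 μs.
Processing at 2 router(s): 2 × 2 ms = 4000 μs.
End-to-end = 245000 μs.

245000 μs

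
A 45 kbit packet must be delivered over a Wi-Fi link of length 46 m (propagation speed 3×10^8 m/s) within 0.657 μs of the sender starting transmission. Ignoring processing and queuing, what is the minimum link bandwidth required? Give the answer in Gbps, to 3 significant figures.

Propagation delay = 46 / 300000000 = 0.153333 μs.
Transmission budget = 0.657 − 0.153333 = 0.503667 μs.
R ≥ L / t_tx = 45000 bits / 5.03667e-07 s = 89.3 Gbps.

89.3 Gbps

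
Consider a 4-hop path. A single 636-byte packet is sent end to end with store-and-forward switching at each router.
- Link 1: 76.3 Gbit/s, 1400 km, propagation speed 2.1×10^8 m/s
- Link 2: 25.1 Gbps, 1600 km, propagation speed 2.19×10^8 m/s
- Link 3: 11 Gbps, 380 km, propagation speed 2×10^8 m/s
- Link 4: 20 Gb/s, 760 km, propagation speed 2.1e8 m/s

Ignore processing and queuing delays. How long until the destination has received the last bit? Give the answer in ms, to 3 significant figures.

19.5 ms

L = 636 × 8 = 5088 bits.
Transmission delays (L/R per hop): 6.66841e-05, 0.000202709, 0.000462545, 0.0002544 ms; sum = 0.000986339 ms.
Propagation delays (d/s per hop): 6.66667, 7.30594, 1.9, 3.61905 ms; sum = 19.4917 ms.
End-to-end = 19.5 ms.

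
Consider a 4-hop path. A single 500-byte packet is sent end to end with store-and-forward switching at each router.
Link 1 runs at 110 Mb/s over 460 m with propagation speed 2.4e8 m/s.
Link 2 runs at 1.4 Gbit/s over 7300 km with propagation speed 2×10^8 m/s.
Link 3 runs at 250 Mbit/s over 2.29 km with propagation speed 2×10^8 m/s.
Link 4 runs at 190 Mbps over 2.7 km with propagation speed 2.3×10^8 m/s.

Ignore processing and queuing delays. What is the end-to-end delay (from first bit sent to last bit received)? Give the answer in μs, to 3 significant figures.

36600 μs

L = 500 × 8 = 4000 bits.
Transmission delays (L/R per hop): 36.3636, 2.85714, 16, 21.0526 μs; sum = 76.2734 μs.
Propagation delays (d/s per hop): 1.91667, 36500, 11.45, 11.7391 μs; sum = 36525.1 μs.
End-to-end = 36600 μs.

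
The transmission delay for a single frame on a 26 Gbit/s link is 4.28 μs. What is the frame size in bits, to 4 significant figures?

L = R × t_tx = 26000000000 b/s × 4.28e-06 s = 111280 bits.

111300 bits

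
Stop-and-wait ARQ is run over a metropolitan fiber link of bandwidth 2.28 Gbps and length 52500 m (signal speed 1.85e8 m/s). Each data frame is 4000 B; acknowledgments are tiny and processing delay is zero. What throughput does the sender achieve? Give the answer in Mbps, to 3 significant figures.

t_tx = L/R = 32000/2280000000 = 1.40351e-05 s.
t_prop = 52500/185000000 = 0.000283784 s; RTT = 0.000567568 s.
Cycle = t_tx + RTT = 0.000581603 s.
Throughput = L / cycle = 32000 / 0.000581603 = 55.0 Mbps.

55.0 Mbps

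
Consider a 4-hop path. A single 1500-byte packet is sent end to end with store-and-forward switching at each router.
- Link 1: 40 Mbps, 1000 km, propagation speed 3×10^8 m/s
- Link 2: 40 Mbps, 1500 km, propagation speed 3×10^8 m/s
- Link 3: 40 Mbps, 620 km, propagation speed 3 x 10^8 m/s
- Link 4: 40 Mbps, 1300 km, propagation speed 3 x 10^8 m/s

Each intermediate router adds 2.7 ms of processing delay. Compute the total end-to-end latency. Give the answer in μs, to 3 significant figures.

L = 1500 × 8 = 12000 bits.
Transmission delay per hop = L/R = 12000/40000000 = 300 μs; 4 hops → 1200 μs.
Propagation delays (d/s per hop): 3333.33, 5000, 2066.67, 4333.33 μs; sum = 14733.3 μs.
Processing at 3 router(s): 3 × 2.7 ms = 8100 μs.
End-to-end = 24000 μs.

24000 μs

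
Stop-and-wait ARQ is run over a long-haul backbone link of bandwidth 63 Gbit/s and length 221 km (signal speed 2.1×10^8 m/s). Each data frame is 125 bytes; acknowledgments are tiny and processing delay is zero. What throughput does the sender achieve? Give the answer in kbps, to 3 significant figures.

t_tx = L/R = 1000/63000000000 = 1.5873e-08 s.
t_prop = 221000/210000000 = 0.00105238 s; RTT = 0.00210476 s.
Cycle = t_tx + RTT = 0.00210478 s.
Throughput = L / cycle = 1000 / 0.00210478 = 475 kbps.

475 kbps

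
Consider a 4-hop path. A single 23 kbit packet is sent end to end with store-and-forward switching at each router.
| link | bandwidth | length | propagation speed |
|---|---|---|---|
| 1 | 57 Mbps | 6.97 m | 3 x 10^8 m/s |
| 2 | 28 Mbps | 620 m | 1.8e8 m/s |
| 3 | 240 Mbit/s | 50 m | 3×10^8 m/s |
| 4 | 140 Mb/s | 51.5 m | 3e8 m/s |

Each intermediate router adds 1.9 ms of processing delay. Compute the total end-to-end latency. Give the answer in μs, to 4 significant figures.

7189 μs

L = 23000 bits.
Transmission delays (L/R per hop): 403.509, 821.429, 95.8333, 164.286 μs; sum = 1485.06 μs.
Propagation delays (d/s per hop): 0.0232333, 3.44444, 0.166667, 0.171667 μs; sum = 3.80601 μs.
Processing at 3 router(s): 3 × 1.9 ms = 5700 μs.
End-to-end = 7189 μs.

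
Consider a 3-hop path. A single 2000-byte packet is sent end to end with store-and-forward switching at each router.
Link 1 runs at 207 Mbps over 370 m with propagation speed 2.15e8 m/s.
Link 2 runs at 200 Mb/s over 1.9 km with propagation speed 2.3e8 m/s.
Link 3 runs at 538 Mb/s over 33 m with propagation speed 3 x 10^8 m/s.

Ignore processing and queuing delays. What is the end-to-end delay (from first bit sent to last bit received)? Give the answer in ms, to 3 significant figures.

0.197 ms

L = 2000 × 8 = 16000 bits.
Transmission delays (L/R per hop): 0.0772947, 0.08, 0.0297398 ms; sum = 0.187034 ms.
Propagation delays (d/s per hop): 0.00172093, 0.00826087, 0.00011 ms; sum = 0.0100918 ms.
End-to-end = 0.197 ms.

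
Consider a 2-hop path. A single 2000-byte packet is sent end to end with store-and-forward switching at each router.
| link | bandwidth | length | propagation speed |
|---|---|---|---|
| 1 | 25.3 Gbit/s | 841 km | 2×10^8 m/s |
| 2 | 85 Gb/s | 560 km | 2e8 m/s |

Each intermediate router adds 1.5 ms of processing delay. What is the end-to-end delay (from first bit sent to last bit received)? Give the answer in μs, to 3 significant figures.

8510 μs

L = 2000 × 8 = 16000 bits.
Transmission delays (L/R per hop): 0.632411, 0.188235 μs; sum = 0.820646 μs.
Propagation delays (d/s per hop): 4205, 2800 μs; sum = 7005 μs.
Processing at 1 router(s): 1 × 1.5 ms = 1500 μs.
End-to-end = 8510 μs.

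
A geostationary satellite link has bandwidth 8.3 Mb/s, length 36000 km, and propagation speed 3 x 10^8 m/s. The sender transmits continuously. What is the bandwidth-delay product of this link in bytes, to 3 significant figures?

125000 bytes

Propagation delay = 36000000 / 300000000 = 0.12 s.
BDP = R × t_prop = 8.3e+06 × 0.12 = 996000 bits.
In bytes: 996000/8 = 125000 bytes.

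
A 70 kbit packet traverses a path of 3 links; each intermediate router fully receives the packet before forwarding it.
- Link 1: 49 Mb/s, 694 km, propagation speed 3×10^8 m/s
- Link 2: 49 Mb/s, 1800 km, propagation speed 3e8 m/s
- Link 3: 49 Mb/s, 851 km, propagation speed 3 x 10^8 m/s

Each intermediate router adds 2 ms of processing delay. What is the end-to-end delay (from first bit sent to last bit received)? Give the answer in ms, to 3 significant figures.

19.4 ms

L = 70000 bits.
Transmission delay per hop = L/R = 70000/49000000 = 1.42857 ms; 3 hops → 4.28571 ms.
Propagation delays (d/s per hop): 2.31333, 6, 2.83667 ms; sum = 11.15 ms.
Processing at 2 router(s): 2 × 2 ms = 4 ms.
End-to-end = 19.4 ms.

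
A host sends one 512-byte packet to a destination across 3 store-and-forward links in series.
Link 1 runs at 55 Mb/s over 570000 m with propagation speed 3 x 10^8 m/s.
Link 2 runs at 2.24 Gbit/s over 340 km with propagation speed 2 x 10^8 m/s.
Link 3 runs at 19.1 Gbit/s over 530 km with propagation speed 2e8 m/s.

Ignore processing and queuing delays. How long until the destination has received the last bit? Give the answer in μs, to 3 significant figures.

6330 μs

L = 512 × 8 = 4096 bits.
Transmission delays (L/R per hop): 74.4727, 1.82857, 0.21445 μs; sum = 76.5157 μs.
Propagation delays (d/s per hop): 1900, 1700, 2650 μs; sum = 6250 μs.
End-to-end = 6330 μs.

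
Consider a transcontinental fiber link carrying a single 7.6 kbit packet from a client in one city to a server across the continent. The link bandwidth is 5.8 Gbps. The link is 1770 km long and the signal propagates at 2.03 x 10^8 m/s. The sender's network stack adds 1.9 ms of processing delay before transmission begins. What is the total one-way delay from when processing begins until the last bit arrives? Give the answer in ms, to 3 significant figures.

10.6 ms

L = 7600 bits.
Transmission delay = L/R = 7600 / 5800000000 = 0.00131034 ms.
Propagation delay = d/s = 1770000 m / 2.03e+08 m/s = 8.71921 ms.
Plus processing delay 1.9 ms = 1.9 ms.
Total = 10.6 ms.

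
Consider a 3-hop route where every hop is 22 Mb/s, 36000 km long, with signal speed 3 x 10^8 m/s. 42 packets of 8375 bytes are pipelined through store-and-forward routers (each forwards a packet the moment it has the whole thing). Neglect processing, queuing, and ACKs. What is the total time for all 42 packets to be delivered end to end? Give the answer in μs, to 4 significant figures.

494000 μs

Per-hop transmission t_tx = L/R = 67000/22000000 = 3045.45 μs.
Per-hop propagation t_prop = 36000000/300000000 = 120000 μs.
Pipeline fill: first packet needs 3·t_tx to clear all hops; remaining 41 packets each add one t_tx.
Total = (3+42-1)·t_tx + 3·t_prop = 44·3045.45 + 3·120000 = 494000 μs.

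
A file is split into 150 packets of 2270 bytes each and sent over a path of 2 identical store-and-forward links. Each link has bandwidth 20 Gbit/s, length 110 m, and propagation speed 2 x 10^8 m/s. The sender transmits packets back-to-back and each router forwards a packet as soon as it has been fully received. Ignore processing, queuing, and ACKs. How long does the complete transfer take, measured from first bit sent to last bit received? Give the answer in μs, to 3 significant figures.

Per-hop transmission t_tx = L/R = 18160/20000000000 = 0.908 μs.
Per-hop propagation t_prop = 110/200000000 = 0.55 μs.
Pipeline fill: first packet needs 2·t_tx to clear all hops; remaining 149 packets each add one t_tx.
Total = (2+150-1)·t_tx + 2·t_prop = 151·0.908 + 2·0.55 = 138 μs.

138 μs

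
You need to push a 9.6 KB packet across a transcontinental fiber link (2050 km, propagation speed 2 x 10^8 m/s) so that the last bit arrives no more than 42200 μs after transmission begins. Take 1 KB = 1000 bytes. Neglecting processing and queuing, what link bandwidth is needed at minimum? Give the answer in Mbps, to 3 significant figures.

2.40 Mbps

L = 76800 bits.
Propagation delay = 2050000 / 200000000 = 10250 μs.
Transmission budget = 42200 − 10250 = 31950 μs.
R ≥ L / t_tx = 76800 bits / 0.03195 s = 2.40 Mbps.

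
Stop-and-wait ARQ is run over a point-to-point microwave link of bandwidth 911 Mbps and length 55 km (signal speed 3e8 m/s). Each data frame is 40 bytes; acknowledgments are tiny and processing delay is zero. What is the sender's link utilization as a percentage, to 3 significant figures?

t_tx = L/R = 320/911000000 = 3.51262e-07 s.
t_prop = 55000/300000000 = 0.000183333 s; RTT = 0.000366667 s.
Cycle = t_tx + RTT = 0.000367018 s.
Utilization = t_tx / cycle = 3.51262e-07/0.000367018 = 0.0957 %.

0.0957 %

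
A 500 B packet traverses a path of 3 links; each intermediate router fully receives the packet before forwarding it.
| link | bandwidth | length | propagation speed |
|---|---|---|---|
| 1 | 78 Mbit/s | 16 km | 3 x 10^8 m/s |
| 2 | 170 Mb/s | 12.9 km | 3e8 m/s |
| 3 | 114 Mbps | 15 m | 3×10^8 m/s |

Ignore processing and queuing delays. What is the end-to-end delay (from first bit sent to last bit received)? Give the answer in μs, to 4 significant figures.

206.3 μs

L = 500 × 8 = 4000 bits.
Transmission delays (L/R per hop): 51.2821, 23.5294, 35.0877 μs; sum = 109.899 μs.
Propagation delays (d/s per hop): 53.3333, 43, 0.05 μs; sum = 96.3833 μs.
End-to-end = 206.3 μs.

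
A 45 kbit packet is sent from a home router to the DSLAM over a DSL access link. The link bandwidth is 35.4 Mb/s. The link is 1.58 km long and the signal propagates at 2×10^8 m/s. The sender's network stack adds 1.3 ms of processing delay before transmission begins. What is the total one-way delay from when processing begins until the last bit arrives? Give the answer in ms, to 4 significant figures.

2.579 ms

L = 45000 bits.
Transmission delay = L/R = 45000 / 35400000 = 1.27119 ms.
Propagation delay = d/s = 1580 m / 200000000 m/s = 0.0079 ms.
Plus processing delay 1.3 ms = 1.3 ms.
Total = 2.579 ms.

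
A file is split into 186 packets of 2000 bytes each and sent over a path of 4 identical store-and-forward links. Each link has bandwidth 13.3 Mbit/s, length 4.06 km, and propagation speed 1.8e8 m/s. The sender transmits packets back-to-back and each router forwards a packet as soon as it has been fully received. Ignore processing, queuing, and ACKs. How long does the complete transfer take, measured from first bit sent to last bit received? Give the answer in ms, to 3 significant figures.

Per-hop transmission t_tx = L/R = 16000/13300000 = 1.20301 ms.
Per-hop propagation t_prop = 4060/180000000 = 0.0225556 ms.
Pipeline fill: first packet needs 4·t_tx to clear all hops; remaining 185 packets each add one t_tx.
Total = (4+186-1)·t_tx + 4·t_prop = 189·1.20301 + 4·0.0225556 = 227 ms.

227 ms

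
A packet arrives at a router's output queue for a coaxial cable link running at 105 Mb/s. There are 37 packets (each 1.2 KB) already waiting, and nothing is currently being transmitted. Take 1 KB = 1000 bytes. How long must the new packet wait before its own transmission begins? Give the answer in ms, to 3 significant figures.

3.38 ms

Each queued packet: L/R = 9600/105000000 = 0.0914286 ms.
37 queued → 3.38286 ms.
Queuing delay = 3.38 ms.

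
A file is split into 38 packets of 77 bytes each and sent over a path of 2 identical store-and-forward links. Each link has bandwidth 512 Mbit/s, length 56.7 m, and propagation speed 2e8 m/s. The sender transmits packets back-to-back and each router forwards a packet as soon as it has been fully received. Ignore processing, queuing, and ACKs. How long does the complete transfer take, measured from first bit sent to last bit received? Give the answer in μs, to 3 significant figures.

47.5 μs

Per-hop transmission t_tx = L/R = 616/512000000 = 1.20313 μs.
Per-hop propagation t_prop = 56.7/200000000 = 0.2835 μs.
Pipeline fill: first packet needs 2·t_tx to clear all hops; remaining 37 packets each add one t_tx.
Total = (2+38-1)·t_tx + 2·t_prop = 39·1.20313 + 2·0.2835 = 47.5 μs.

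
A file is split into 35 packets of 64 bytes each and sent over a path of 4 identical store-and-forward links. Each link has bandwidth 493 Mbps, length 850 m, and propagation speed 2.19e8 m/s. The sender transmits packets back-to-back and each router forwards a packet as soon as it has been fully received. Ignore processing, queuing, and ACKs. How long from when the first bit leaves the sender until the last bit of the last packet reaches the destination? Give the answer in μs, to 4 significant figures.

54.99 μs

Per-hop transmission t_tx = L/R = 512/493000000 = 1.03854 μs.
Per-hop propagation t_prop = 850/219000000 = 3.88128 μs.
Pipeline fill: first packet needs 4·t_tx to clear all hops; remaining 34 packets each add one t_tx.
Total = (4+35-1)·t_tx + 4·t_prop = 38·1.03854 + 4·3.88128 = 54.99 μs.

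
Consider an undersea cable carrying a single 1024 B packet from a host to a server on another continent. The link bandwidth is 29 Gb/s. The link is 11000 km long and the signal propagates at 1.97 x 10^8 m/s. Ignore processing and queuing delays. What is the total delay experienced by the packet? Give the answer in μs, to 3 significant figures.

55800 μs

L = 1024 × 8 = 8192 bits.
Transmission delay = L/R = 8192 / 29000000000 = 0.282483 μs.
Propagation delay = d/s = 11000000 m / 197000000 m/s = 55837.6 μs.
Total = 55800 μs.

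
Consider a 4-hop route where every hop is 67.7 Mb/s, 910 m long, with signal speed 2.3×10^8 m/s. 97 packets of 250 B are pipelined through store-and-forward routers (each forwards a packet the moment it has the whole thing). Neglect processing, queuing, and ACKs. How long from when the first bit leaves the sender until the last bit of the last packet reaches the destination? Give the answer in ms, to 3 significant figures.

Per-hop transmission t_tx = L/R = 2000/67700000 = 0.0295421 ms.
Per-hop propagation t_prop = 910/2.3e+08 = 0.00395652 ms.
Pipeline fill: first packet needs 4·t_tx to clear all hops; remaining 96 packets each add one t_tx.
Total = (4+97-1)·t_tx + 4·t_prop = 100·0.0295421 + 4·0.00395652 = 2.97 ms.

2.97 ms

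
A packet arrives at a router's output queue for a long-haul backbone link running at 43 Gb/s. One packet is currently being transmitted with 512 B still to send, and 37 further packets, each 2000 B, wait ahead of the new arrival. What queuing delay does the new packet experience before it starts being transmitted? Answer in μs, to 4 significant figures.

Each queued packet: L/R = 16000/43000000000 = 0.372093 μs.
37 queued → 13.7674 μs.
Plus remaining 4096 bits of current packet: 0.0952558 μs.
Queuing delay = 13.86 μs.

13.86 μs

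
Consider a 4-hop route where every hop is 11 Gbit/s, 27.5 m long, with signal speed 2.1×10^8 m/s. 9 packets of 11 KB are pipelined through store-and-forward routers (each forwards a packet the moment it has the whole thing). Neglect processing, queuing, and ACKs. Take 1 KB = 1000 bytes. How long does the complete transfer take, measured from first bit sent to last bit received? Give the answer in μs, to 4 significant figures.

96.52 μs

Per-hop transmission t_tx = L/R = 88000/11000000000 = 8 μs.
Per-hop propagation t_prop = 27.5/210000000 = 0.130952 μs.
Pipeline fill: first packet needs 4·t_tx to clear all hops; remaining 8 packets each add one t_tx.
Total = (4+9-1)·t_tx + 4·t_prop = 12·8 + 4·0.130952 = 96.52 μs.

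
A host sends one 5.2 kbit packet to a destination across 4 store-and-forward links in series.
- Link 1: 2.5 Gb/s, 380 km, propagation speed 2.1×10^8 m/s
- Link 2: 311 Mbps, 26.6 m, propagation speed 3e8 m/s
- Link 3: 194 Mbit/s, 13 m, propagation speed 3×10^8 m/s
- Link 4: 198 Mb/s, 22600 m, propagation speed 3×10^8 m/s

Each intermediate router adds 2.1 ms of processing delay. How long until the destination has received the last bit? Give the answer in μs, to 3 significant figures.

8260 μs

L = 5200 bits.
Transmission delays (L/R per hop): 2.08, 16.7203, 26.8041, 26.2626 μs; sum = 71.867 μs.
Propagation delays (d/s per hop): 1809.52, 0.0886667, 0.0433333, 75.3333 μs; sum = 1884.99 μs.
Processing at 3 router(s): 3 × 2.1 ms = 6300 μs.
End-to-end = 8260 μs.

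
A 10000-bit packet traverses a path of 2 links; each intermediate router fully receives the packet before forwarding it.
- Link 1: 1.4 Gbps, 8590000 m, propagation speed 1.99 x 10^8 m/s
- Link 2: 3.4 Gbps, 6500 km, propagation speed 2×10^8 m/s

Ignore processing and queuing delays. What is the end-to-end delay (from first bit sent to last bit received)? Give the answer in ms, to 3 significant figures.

75.7 ms

Transmission delays (L/R per hop): 0.00714286, 0.00294118 ms; sum = 0.010084 ms.
Propagation delays (d/s per hop): 43.1658, 32.5 ms; sum = 75.6658 ms.
End-to-end = 75.7 ms.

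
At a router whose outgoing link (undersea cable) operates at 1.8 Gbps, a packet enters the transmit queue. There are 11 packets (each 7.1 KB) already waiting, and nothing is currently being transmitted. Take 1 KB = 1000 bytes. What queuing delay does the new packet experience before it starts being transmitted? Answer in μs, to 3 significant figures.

Each queued packet: L/R = 56800/1800000000 = 31.5556 μs.
11 queued → 347.111 μs.
Queuing delay = 347 μs.

347 μs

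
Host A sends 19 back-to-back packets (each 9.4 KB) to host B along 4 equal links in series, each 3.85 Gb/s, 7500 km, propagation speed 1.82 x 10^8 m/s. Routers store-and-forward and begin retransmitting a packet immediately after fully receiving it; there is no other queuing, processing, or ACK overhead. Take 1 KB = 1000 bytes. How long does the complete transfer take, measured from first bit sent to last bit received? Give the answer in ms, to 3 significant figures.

Per-hop transmission t_tx = L/R = 75200/3850000000 = 0.0195325 ms.
Per-hop propagation t_prop = 7500000/182000000 = 41.2088 ms.
Pipeline fill: first packet needs 4·t_tx to clear all hops; remaining 18 packets each add one t_tx.
Total = (4+19-1)·t_tx + 4·t_prop = 22·0.0195325 + 4·41.2088 = 165 ms.

165 ms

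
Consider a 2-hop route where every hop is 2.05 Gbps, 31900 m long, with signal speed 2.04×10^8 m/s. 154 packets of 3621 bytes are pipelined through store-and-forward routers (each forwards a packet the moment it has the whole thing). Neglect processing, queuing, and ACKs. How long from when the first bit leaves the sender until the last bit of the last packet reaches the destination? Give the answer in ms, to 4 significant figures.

Per-hop transmission t_tx = L/R = 28968/2.05e+09 = 0.0141307 ms.
Per-hop propagation t_prop = 31900/204000000 = 0.156373 ms.
Pipeline fill: first packet needs 2·t_tx to clear all hops; remaining 153 packets each add one t_tx.
Total = (2+154-1)·t_tx + 2·t_prop = 155·0.0141307 + 2·0.156373 = 2.503 ms.

2.503 ms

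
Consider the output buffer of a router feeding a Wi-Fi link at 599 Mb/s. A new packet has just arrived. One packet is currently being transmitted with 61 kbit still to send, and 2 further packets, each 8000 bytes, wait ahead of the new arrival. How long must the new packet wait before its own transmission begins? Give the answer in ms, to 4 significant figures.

Each queued packet: L/R = 64000/599000000 = 0.106845 ms.
2 queued → 0.213689 ms.
Plus remaining 61000 bits of current packet: 0.101836 ms.
Queuing delay = 0.3155 ms.

0.3155 ms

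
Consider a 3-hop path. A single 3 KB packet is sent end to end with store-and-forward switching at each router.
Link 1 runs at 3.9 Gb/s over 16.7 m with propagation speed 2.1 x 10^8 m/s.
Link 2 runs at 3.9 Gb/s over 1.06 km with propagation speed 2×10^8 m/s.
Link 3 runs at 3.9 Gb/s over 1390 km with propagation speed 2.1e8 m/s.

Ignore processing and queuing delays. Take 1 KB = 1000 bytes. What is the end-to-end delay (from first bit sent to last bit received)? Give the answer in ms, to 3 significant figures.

L = 24000 bits.
Transmission delay per hop = L/R = 24000/3900000000 = 0.00615385 ms; 3 hops → 0.0184615 ms.
Propagation delays (d/s per hop): 7.95238e-05, 0.0053, 6.61905 ms; sum = 6.62443 ms.
End-to-end = 6.64 ms.

6.64 ms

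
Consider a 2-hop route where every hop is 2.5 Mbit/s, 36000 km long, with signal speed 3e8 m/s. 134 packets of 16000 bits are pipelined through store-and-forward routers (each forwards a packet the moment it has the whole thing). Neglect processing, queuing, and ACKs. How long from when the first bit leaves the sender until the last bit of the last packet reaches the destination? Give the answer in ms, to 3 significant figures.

1100 ms

Per-hop transmission t_tx = L/R = 16000/2500000 = 6.4 ms.
Per-hop propagation t_prop = 36000000/300000000 = 120 ms.
Pipeline fill: first packet needs 2·t_tx to clear all hops; remaining 133 packets each add one t_tx.
Total = (2+134-1)·t_tx + 2·t_prop = 135·6.4 + 2·120 = 1100 ms.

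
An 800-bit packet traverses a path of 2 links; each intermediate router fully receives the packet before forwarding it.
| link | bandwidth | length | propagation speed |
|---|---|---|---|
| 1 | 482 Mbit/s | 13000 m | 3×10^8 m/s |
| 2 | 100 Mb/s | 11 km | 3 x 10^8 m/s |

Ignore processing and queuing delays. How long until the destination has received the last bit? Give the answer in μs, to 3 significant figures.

Transmission delays (L/R per hop): 1.65975, 8 μs; sum = 9.65975 μs.
Propagation delays (d/s per hop): 43.3333, 36.6667 μs; sum = 80 μs.
End-to-end = 89.7 μs.

89.7 μs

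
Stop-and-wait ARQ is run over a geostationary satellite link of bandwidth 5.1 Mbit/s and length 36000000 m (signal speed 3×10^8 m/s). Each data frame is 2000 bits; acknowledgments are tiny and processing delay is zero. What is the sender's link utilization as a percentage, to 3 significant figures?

t_tx = L/R = 2000/5100000 = 0.000392157 s.
t_prop = 36000000/300000000 = 0.12 s; RTT = 0.24 s.
Cycle = t_tx + RTT = 0.240392 s.
Utilization = t_tx / cycle = 0.000392157/0.240392 = 0.163 %.

0.163 %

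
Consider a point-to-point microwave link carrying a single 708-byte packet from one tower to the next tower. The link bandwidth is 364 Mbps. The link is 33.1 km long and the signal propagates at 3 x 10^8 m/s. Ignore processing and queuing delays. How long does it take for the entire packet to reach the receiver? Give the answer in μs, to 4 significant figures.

L = 708 × 8 = 5664 bits.
Transmission delay = L/R = 5664 / 364000000 = 15.5604 μs.
Propagation delay = d/s = 33100 m / 300000000 m/s = 110.333 μs.
Total = 125.9 μs.

125.9 μs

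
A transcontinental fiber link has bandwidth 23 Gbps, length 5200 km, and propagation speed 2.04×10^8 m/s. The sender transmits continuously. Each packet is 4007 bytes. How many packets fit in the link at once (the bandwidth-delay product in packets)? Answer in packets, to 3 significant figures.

Propagation delay = 5200000 / 204000000 = 0.0254902 s.
BDP = R × t_prop = 23000000000 × 0.0254902 = 586275000 bits.
In packets of 32056 bits: 18300 packets.

18300 packets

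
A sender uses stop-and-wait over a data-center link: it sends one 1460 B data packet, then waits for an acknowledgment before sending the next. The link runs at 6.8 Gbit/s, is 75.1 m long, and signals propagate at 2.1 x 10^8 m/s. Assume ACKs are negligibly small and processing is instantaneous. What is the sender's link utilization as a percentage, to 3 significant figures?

70.6 %

t_tx = L/R = 11680/6800000000 = 1.71765e-06 s.
t_prop = 75.1/210000000 = 3.57619e-07 s; RTT = 7.15238e-07 s.
Cycle = t_tx + RTT = 2.43289e-06 s.
Utilization = t_tx / cycle = 1.71765e-06/2.43289e-06 = 70.6 %.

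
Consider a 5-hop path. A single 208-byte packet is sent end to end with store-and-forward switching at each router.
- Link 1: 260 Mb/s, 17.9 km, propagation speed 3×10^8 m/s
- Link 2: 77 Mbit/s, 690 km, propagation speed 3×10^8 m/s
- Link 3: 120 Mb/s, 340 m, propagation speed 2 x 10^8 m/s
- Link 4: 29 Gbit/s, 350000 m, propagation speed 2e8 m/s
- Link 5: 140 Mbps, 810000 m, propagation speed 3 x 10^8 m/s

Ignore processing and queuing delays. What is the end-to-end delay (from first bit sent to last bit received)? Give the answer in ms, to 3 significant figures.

L = 208 × 8 = 1664 bits.
Transmission delays (L/R per hop): 0.0064, 0.0216104, 0.0138667, 5.73793e-05, 0.0118857 ms; sum = 0.0538201 ms.
Propagation delays (d/s per hop): 0.0596667, 2.3, 0.0017, 1.75, 2.7 ms; sum = 6.81137 ms.
End-to-end = 6.87 ms.

6.87 ms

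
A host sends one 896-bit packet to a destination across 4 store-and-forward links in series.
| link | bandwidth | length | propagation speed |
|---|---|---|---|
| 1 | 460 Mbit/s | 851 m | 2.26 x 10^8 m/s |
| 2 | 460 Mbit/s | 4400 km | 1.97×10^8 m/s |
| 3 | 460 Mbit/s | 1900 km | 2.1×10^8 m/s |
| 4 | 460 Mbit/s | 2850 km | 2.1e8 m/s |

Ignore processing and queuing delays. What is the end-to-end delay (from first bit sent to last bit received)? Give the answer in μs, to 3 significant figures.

45000 μs

Transmission delay per hop = L/R = 896/460000000 = 1.94783 μs; 4 hops → 7.7913 μs.
Propagation delays (d/s per hop): 3.76549, 22335, 9047.62, 13571.4 μs; sum = 44957.8 μs.
End-to-end = 45000 μs.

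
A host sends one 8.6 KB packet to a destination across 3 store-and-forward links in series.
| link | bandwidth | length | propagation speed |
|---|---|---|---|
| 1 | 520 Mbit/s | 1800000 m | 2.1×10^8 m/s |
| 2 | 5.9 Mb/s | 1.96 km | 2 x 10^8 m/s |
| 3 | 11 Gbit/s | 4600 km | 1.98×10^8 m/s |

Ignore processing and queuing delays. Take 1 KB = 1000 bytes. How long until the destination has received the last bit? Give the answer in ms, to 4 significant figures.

L = 68800 bits.
Transmission delays (L/R per hop): 0.132308, 11.661, 0.00625455 ms; sum = 11.7996 ms.
Propagation delays (d/s per hop): 8.57143, 0.0098, 23.2323 ms; sum = 31.8136 ms.
End-to-end = 43.61 ms.

43.61 ms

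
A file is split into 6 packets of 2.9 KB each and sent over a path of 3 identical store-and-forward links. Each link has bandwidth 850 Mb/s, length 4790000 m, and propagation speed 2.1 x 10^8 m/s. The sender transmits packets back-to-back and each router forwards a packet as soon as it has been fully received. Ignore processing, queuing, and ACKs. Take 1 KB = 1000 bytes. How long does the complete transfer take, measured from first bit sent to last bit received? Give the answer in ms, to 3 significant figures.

Per-hop transmission t_tx = L/R = 23200/850000000 = 0.0272941 ms.
Per-hop propagation t_prop = 4790000/210000000 = 22.8095 ms.
Pipeline fill: first packet needs 3·t_tx to clear all hops; remaining 5 packets each add one t_tx.
Total = (3+6-1)·t_tx + 3·t_prop = 8·0.0272941 + 3·22.8095 = 68.6 ms.

68.6 ms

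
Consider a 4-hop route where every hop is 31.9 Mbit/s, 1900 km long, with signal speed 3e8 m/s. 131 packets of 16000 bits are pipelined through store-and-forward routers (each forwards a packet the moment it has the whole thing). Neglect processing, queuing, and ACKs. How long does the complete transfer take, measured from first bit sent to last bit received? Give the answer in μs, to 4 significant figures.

Per-hop transmission t_tx = L/R = 16000/31900000 = 501.567 μs.
Per-hop propagation t_prop = 1900000/300000000 = 6333.33 μs.
Pipeline fill: first packet needs 4·t_tx to clear all hops; remaining 130 packets each add one t_tx.
Total = (4+131-1)·t_tx + 4·t_prop = 134·501.567 + 4·6333.33 = 92540 μs.

92540 μs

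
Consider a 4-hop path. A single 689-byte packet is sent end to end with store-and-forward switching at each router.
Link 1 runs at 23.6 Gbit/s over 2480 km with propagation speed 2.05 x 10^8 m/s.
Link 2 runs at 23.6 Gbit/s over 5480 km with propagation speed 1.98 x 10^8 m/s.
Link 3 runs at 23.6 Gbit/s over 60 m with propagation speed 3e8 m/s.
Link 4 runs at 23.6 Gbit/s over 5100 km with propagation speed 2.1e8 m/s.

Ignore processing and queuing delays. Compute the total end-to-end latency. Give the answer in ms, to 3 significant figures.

L = 689 × 8 = 5512 bits.
Transmission delay per hop = L/R = 5512/23600000000 = 0.000233559 ms; 4 hops → 0.000934237 ms.
Propagation delays (d/s per hop): 12.0976, 27.6768, 0.0002, 24.2857 ms; sum = 64.0602 ms.
End-to-end = 64.1 ms.

64.1 ms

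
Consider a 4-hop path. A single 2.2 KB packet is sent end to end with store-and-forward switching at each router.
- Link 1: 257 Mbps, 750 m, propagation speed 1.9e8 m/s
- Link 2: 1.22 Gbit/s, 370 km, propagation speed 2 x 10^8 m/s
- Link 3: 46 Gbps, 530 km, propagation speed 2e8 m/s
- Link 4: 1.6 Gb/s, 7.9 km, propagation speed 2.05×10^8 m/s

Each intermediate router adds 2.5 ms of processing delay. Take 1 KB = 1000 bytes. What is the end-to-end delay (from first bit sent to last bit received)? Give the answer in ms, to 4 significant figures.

L = 17600 bits.
Transmission delays (L/R per hop): 0.0684825, 0.0144262, 0.000382609, 0.011 ms; sum = 0.0942913 ms.
Propagation delays (d/s per hop): 0.00394737, 1.85, 2.65, 0.0385366 ms; sum = 4.54248 ms.
Processing at 3 router(s): 3 × 2.5 ms = 7.5 ms.
End-to-end = 12.14 ms.

12.14 ms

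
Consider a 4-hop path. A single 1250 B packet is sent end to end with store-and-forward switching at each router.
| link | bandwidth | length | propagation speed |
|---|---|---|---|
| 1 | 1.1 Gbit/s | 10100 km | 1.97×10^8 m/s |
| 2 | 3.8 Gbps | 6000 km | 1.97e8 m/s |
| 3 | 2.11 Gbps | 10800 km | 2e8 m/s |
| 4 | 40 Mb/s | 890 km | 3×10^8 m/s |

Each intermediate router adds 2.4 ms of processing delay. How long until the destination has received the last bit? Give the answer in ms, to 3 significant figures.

146 ms

L = 1250 × 8 = 10000 bits.
Transmission delays (L/R per hop): 0.00909091, 0.00263158, 0.00473934, 0.25 ms; sum = 0.266462 ms.
Propagation delays (d/s per hop): 51.269, 30.4569, 54, 2.96667 ms; sum = 138.693 ms.
Processing at 3 router(s): 3 × 2.4 ms = 7.2 ms.
End-to-end = 146 ms.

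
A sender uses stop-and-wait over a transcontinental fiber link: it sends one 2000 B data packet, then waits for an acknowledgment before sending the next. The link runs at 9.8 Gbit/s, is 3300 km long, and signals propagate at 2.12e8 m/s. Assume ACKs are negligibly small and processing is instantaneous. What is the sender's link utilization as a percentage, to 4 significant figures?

0.005244 %

t_tx = L/R = 16000/9800000000 = 1.63265e-06 s.
t_prop = 3300000/212000000 = 0.015566 s; RTT = 0.0311321 s.
Cycle = t_tx + RTT = 0.0311337 s.
Utilization = t_tx / cycle = 1.63265e-06/0.0311337 = 0.005244 %.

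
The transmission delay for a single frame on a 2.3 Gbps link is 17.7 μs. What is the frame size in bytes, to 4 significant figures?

L = R × t_tx = 2300000000 b/s × 1.77e-05 s = 40710 bits.
In bytes: 40710 / 8 = 5089 bytes.

5089 bytes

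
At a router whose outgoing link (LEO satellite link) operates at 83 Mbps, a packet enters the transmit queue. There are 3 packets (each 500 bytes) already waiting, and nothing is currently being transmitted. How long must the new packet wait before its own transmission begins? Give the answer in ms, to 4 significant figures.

0.1446 ms

Each queued packet: L/R = 4000/83000000 = 0.0481928 ms.
3 queued → 0.144578 ms.
Queuing delay = 0.1446 ms.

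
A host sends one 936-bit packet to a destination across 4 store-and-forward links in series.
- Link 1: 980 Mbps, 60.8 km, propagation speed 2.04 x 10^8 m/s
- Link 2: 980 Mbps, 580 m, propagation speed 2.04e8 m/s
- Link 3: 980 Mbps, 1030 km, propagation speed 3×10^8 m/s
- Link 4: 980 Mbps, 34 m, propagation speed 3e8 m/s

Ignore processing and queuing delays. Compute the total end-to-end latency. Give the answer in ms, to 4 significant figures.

Transmission delay per hop = L/R = 936/980000000 = 0.000955102 ms; 4 hops → 0.00382041 ms.
Propagation delays (d/s per hop): 0.298039, 0.00284314, 3.43333, 0.000113333 ms; sum = 3.73433 ms.
End-to-end = 3.738 ms.

3.738 ms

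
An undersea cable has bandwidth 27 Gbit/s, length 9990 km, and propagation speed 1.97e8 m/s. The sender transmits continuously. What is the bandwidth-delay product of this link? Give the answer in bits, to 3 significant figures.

Propagation delay = 9990000 / 197000000 = 0.0507107 s.
BDP = R × t_prop = 27000000000 × 0.0507107 = 1369190000 bits.

1370000000 bits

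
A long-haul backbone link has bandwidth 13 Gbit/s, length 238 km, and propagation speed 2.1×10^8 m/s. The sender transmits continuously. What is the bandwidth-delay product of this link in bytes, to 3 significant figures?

1840000 bytes

Propagation delay = 238000 / 210000000 = 0.00113333 s.
BDP = R × t_prop = 13000000000 × 0.00113333 = 14733300 bits.
In bytes: 14733300/8 = 1840000 bytes.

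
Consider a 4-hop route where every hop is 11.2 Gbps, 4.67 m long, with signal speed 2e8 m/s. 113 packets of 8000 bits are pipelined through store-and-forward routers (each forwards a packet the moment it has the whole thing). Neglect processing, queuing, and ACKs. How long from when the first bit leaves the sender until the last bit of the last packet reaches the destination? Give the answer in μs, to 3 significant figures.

83.0 μs

Per-hop transmission t_tx = L/R = 8000/11200000000 = 0.714286 μs.
Per-hop propagation t_prop = 4.67/200000000 = 0.02335 μs.
Pipeline fill: first packet needs 4·t_tx to clear all hops; remaining 112 packets each add one t_tx.
Total = (4+113-1)·t_tx + 4·t_prop = 116·0.714286 + 4·0.02335 = 83.0 μs.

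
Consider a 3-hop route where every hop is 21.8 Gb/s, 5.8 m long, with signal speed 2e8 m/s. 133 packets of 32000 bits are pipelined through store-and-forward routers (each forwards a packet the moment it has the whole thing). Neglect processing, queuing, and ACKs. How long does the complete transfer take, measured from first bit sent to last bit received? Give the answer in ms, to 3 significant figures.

0.198 ms

Per-hop transmission t_tx = L/R = 32000/21800000000 = 0.00146789 ms.
Per-hop propagation t_prop = 5.8/200000000 = 2.9e-05 ms.
Pipeline fill: first packet needs 3·t_tx to clear all hops; remaining 132 packets each add one t_tx.
Total = (3+133-1)·t_tx + 3·t_prop = 135·0.00146789 + 3·2.9e-05 = 0.198 ms.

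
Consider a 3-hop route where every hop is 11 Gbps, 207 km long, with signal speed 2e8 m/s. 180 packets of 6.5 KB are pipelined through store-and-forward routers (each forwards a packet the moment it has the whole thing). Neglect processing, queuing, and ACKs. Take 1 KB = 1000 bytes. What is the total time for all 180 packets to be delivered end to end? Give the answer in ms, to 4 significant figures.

Per-hop transmission t_tx = L/R = 52000/11000000000 = 0.00472727 ms.
Per-hop propagation t_prop = 207000/200000000 = 1.035 ms.
Pipeline fill: first packet needs 3·t_tx to clear all hops; remaining 179 packets each add one t_tx.
Total = (3+180-1)·t_tx + 3·t_prop = 182·0.00472727 + 3·1.035 = 3.965 ms.

3.965 ms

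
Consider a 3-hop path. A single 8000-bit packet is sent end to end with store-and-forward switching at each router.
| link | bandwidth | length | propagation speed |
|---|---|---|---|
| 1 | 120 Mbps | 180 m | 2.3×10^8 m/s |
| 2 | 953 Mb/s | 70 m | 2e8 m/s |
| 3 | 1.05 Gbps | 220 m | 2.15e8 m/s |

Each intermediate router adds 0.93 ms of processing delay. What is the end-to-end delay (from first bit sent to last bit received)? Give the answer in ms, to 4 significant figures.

1.945 ms

Transmission delays (L/R per hop): 0.0666667, 0.00839454, 0.00761905 ms; sum = 0.0826803 ms.
Propagation delays (d/s per hop): 0.000782609, 0.00035, 0.00102326 ms; sum = 0.00215586 ms.
Processing at 2 router(s): 2 × 0.93 ms = 1.86 ms.
End-to-end = 1.945 ms.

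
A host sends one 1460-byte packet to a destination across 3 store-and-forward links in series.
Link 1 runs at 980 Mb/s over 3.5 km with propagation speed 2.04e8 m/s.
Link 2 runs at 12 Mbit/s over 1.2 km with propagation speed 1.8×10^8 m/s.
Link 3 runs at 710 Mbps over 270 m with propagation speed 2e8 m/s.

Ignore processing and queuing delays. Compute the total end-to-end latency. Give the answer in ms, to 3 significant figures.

1.03 ms

L = 1460 × 8 = 11680 bits.
Transmission delays (L/R per hop): 0.0119184, 0.973333, 0.0164507 ms; sum = 1.0017 ms.
Propagation delays (d/s per hop): 0.0171569, 0.00666667, 0.00135 ms; sum = 0.0251735 ms.
End-to-end = 1.03 ms.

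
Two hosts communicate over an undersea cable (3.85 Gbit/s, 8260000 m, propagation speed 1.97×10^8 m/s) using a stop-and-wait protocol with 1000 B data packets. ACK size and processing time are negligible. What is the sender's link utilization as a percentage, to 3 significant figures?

t_tx = L/R = 8000/3850000000 = 2.07792e-06 s.
t_prop = 8260000/197000000 = 0.0419289 s; RTT = 0.0838579 s.
Cycle = t_tx + RTT = 0.0838599 s.
Utilization = t_tx / cycle = 2.07792e-06/0.0838599 = 0.00248 %.

0.00248 %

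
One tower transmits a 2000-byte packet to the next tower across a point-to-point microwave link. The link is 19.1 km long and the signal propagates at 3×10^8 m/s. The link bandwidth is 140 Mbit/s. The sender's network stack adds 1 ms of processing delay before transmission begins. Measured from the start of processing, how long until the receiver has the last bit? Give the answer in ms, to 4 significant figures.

1.178 ms

L = 2000 × 8 = 16000 bits.
Transmission delay = L/R = 16000 / 140000000 = 0.114286 ms.
Propagation delay = d/s = 19100 m / 300000000 m/s = 0.0636667 ms.
Plus processing delay 1 ms = 1 ms.
Total = 1.178 ms.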